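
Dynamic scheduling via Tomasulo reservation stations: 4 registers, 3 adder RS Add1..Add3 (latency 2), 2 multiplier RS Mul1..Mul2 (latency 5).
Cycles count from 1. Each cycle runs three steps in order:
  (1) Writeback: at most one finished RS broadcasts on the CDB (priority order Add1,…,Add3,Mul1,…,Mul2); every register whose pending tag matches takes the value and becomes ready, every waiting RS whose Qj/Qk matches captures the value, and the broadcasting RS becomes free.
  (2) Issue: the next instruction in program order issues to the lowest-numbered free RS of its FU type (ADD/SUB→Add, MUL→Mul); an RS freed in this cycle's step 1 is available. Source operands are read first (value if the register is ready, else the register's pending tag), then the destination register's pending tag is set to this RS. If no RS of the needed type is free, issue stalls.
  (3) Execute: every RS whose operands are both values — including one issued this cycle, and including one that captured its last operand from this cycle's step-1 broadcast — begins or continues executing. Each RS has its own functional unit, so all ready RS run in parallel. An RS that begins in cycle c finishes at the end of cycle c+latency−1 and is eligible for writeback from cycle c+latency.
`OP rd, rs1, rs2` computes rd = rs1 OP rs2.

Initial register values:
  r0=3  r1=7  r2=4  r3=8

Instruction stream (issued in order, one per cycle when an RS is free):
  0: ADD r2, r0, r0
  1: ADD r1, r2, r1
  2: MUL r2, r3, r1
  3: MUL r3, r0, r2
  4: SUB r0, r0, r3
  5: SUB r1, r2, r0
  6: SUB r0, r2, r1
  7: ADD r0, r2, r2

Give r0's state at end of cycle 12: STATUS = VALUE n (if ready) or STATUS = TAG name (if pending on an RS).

STATUS = TAG Add3

c1: issue ADD r2<-Add1 | r0:3,r1:7,r2:Add1,r3:8
c2: issue ADD r1<-Add2 | r0:3,r1:Add2,r2:Add1,r3:8
c3: CDB Add1=6; issue MUL r2<-Mul1 | r0:3,r1:Add2,r2:Mul1,r3:8
c4: issue MUL r3<-Mul2 | r0:3,r1:Add2,r2:Mul1,r3:Mul2
c5: CDB Add2=13; issue SUB r0<-Add1 | r0:Add1,r1:13,r2:Mul1,r3:Mul2
c6: issue SUB r1<-Add2 | r0:Add1,r1:Add2,r2:Mul1,r3:Mul2
c7: issue SUB r0<-Add3 | r0:Add3,r1:Add2,r2:Mul1,r3:Mul2
c8: stall | r0:Add3,r1:Add2,r2:Mul1,r3:Mul2
c9: stall | r0:Add3,r1:Add2,r2:Mul1,r3:Mul2
c10: CDB Mul1=104; stall | r0:Add3,r1:Add2,r2:104,r3:Mul2
c11: stall | r0:Add3,r1:Add2,r2:104,r3:Mul2
c12: stall | r0:Add3,r1:Add2,r2:104,r3:Mul2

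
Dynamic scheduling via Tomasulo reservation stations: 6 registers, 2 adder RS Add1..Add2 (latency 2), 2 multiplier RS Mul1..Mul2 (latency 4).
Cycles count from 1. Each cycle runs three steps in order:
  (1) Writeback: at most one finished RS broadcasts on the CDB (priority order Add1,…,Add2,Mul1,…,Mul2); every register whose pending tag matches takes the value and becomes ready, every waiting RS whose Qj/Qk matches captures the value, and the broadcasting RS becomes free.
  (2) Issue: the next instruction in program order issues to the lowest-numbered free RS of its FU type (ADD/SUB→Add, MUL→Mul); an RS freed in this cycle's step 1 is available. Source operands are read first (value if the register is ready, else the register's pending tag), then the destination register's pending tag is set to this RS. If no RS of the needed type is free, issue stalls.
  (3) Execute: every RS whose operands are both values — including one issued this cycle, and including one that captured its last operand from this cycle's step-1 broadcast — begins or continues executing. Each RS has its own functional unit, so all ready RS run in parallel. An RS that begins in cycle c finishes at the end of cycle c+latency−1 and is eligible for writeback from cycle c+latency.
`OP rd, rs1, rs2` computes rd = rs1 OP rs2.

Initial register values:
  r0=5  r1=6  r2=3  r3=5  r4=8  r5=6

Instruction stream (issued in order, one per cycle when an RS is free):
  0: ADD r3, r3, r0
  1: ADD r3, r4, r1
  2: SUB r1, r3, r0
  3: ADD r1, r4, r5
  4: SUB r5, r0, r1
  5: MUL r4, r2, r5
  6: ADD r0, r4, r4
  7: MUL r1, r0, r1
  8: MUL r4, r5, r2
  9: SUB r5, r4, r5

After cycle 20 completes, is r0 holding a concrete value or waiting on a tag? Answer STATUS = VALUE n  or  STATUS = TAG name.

  c1: issue ADD r3<-Add1  regs: r0:5,r1:6,r2:3,r3:Add1,r4:8,r5:6
  c2: issue ADD r3<-Add2  regs: r0:5,r1:6,r2:3,r3:Add2,r4:8,r5:6
  c3: CDB Add1=10; issue SUB r1<-Add1  regs: r0:5,r1:Add1,r2:3,r3:Add2,r4:8,r5:6
  c4: CDB Add2=14; issue ADD r1<-Add2  regs: r0:5,r1:Add2,r2:3,r3:14,r4:8,r5:6
  c5: stall  regs: r0:5,r1:Add2,r2:3,r3:14,r4:8,r5:6
  c6: CDB Add1=9; issue SUB r5<-Add1  regs: r0:5,r1:Add2,r2:3,r3:14,r4:8,r5:Add1
  c7: CDB Add2=14; issue MUL r4<-Mul1  regs: r0:5,r1:14,r2:3,r3:14,r4:Mul1,r5:Add1
  c8: issue ADD r0<-Add2  regs: r0:Add2,r1:14,r2:3,r3:14,r4:Mul1,r5:Add1
  c9: CDB Add1=-9; issue MUL r1<-Mul2  regs: r0:Add2,r1:Mul2,r2:3,r3:14,r4:Mul1,r5:-9
  c10: stall  regs: r0:Add2,r1:Mul2,r2:3,r3:14,r4:Mul1,r5:-9
  c11: stall  regs: r0:Add2,r1:Mul2,r2:3,r3:14,r4:Mul1,r5:-9
  c12: stall  regs: r0:Add2,r1:Mul2,r2:3,r3:14,r4:Mul1,r5:-9
  c13: CDB Mul1=-27; issue MUL r4<-Mul1  regs: r0:Add2,r1:Mul2,r2:3,r3:14,r4:Mul1,r5:-9
  c14: issue SUB r5<-Add1  regs: r0:Add2,r1:Mul2,r2:3,r3:14,r4:Mul1,r5:Add1
  c15: CDB Add2=-54  regs: r0:-54,r1:Mul2,r2:3,r3:14,r4:Mul1,r5:Add1
  c16: -  regs: r0:-54,r1:Mul2,r2:3,r3:14,r4:Mul1,r5:Add1
  c17: CDB Mul1=-27  regs: r0:-54,r1:Mul2,r2:3,r3:14,r4:-27,r5:Add1
  c18: -  regs: r0:-54,r1:Mul2,r2:3,r3:14,r4:-27,r5:Add1
  c19: CDB Add1=-18  regs: r0:-54,r1:Mul2,r2:3,r3:14,r4:-27,r5:-18
  c20: CDB Mul2=-756  regs: r0:-54,r1:-756,r2:3,r3:14,r4:-27,r5:-18

STATUS = VALUE -54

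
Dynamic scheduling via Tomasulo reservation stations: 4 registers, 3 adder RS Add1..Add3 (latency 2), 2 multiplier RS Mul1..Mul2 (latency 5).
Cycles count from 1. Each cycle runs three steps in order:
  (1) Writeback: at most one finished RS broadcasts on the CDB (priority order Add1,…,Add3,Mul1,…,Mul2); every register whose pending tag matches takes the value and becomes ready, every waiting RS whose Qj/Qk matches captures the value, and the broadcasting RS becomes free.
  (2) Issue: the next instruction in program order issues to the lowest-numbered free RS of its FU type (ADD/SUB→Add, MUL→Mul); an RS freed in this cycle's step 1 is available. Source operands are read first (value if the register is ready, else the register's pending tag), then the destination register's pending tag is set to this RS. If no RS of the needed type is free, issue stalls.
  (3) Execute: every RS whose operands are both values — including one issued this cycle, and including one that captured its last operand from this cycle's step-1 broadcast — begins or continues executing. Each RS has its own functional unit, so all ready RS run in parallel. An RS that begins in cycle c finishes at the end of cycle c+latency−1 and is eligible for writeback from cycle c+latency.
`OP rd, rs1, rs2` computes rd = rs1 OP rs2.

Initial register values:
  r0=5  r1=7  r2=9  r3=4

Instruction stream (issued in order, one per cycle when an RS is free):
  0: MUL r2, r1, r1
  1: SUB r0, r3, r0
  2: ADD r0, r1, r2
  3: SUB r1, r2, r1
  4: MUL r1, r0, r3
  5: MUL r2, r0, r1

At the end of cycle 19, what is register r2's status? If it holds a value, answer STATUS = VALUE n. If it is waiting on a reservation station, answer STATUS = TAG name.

STATUS = VALUE 12544

cycle 1: issue MUL r2<-Mul1 // r0:5,r1:7,r2:Mul1,r3:4
cycle 2: issue SUB r0<-Add1 // r0:Add1,r1:7,r2:Mul1,r3:4
cycle 3: issue ADD r0<-Add2 // r0:Add2,r1:7,r2:Mul1,r3:4
cycle 4: CDB Add1=-1; issue SUB r1<-Add1 // r0:Add2,r1:Add1,r2:Mul1,r3:4
cycle 5: issue MUL r1<-Mul2 // r0:Add2,r1:Mul2,r2:Mul1,r3:4
cycle 6: CDB Mul1=49; issue MUL r2<-Mul1 // r0:Add2,r1:Mul2,r2:Mul1,r3:4
cycle 7: - // r0:Add2,r1:Mul2,r2:Mul1,r3:4
cycle 8: CDB Add1=42 // r0:Add2,r1:Mul2,r2:Mul1,r3:4
cycle 9: CDB Add2=56 // r0:56,r1:Mul2,r2:Mul1,r3:4
cycle 10: - // r0:56,r1:Mul2,r2:Mul1,r3:4
cycle 11: - // r0:56,r1:Mul2,r2:Mul1,r3:4
cycle 12: - // r0:56,r1:Mul2,r2:Mul1,r3:4
cycle 13: - // r0:56,r1:Mul2,r2:Mul1,r3:4
cycle 14: CDB Mul2=224 // r0:56,r1:224,r2:Mul1,r3:4
cycle 15: - // r0:56,r1:224,r2:Mul1,r3:4
cycle 16: - // r0:56,r1:224,r2:Mul1,r3:4
cycle 17: - // r0:56,r1:224,r2:Mul1,r3:4
cycle 18: - // r0:56,r1:224,r2:Mul1,r3:4
cycle 19: CDB Mul1=12544 // r0:56,r1:224,r2:12544,r3:4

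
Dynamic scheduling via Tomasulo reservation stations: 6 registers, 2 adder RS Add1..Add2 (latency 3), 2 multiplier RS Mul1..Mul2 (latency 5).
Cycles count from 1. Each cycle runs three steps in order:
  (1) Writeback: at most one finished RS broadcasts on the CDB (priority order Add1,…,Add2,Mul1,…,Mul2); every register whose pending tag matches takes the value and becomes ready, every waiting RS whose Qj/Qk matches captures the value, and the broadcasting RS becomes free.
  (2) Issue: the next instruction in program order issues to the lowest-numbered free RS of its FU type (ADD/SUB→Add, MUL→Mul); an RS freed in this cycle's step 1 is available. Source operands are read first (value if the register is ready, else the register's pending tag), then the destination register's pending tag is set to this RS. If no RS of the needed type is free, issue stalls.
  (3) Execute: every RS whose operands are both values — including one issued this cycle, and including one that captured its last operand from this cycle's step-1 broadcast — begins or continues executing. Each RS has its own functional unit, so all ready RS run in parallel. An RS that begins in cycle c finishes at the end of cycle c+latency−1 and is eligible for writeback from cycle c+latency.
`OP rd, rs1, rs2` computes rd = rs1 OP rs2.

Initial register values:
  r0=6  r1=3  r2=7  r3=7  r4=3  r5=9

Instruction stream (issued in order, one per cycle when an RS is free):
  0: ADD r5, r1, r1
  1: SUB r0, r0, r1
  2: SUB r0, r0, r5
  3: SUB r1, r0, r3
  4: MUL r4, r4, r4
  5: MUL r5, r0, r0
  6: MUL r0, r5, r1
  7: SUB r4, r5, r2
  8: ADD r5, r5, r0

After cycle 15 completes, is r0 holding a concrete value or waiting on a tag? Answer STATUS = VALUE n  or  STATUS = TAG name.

c1: issue ADD r5<-Add1 | r0:6,r1:3,r2:7,r3:7,r4:3,r5:Add1
c2: issue SUB r0<-Add2 | r0:Add2,r1:3,r2:7,r3:7,r4:3,r5:Add1
c3: stall | r0:Add2,r1:3,r2:7,r3:7,r4:3,r5:Add1
c4: CDB Add1=6; issue SUB r0<-Add1 | r0:Add1,r1:3,r2:7,r3:7,r4:3,r5:6
c5: CDB Add2=3; issue SUB r1<-Add2 | r0:Add1,r1:Add2,r2:7,r3:7,r4:3,r5:6
c6: issue MUL r4<-Mul1 | r0:Add1,r1:Add2,r2:7,r3:7,r4:Mul1,r5:6
c7: issue MUL r5<-Mul2 | r0:Add1,r1:Add2,r2:7,r3:7,r4:Mul1,r5:Mul2
c8: CDB Add1=-3; stall | r0:-3,r1:Add2,r2:7,r3:7,r4:Mul1,r5:Mul2
c9: stall | r0:-3,r1:Add2,r2:7,r3:7,r4:Mul1,r5:Mul2
c10: stall | r0:-3,r1:Add2,r2:7,r3:7,r4:Mul1,r5:Mul2
c11: CDB Add2=-10; stall | r0:-3,r1:-10,r2:7,r3:7,r4:Mul1,r5:Mul2
c12: CDB Mul1=9; issue MUL r0<-Mul1 | r0:Mul1,r1:-10,r2:7,r3:7,r4:9,r5:Mul2
c13: CDB Mul2=9; issue SUB r4<-Add1 | r0:Mul1,r1:-10,r2:7,r3:7,r4:Add1,r5:9
c14: issue ADD r5<-Add2 | r0:Mul1,r1:-10,r2:7,r3:7,r4:Add1,r5:Add2
c15: - | r0:Mul1,r1:-10,r2:7,r3:7,r4:Add1,r5:Add2

STATUS = TAG Mul1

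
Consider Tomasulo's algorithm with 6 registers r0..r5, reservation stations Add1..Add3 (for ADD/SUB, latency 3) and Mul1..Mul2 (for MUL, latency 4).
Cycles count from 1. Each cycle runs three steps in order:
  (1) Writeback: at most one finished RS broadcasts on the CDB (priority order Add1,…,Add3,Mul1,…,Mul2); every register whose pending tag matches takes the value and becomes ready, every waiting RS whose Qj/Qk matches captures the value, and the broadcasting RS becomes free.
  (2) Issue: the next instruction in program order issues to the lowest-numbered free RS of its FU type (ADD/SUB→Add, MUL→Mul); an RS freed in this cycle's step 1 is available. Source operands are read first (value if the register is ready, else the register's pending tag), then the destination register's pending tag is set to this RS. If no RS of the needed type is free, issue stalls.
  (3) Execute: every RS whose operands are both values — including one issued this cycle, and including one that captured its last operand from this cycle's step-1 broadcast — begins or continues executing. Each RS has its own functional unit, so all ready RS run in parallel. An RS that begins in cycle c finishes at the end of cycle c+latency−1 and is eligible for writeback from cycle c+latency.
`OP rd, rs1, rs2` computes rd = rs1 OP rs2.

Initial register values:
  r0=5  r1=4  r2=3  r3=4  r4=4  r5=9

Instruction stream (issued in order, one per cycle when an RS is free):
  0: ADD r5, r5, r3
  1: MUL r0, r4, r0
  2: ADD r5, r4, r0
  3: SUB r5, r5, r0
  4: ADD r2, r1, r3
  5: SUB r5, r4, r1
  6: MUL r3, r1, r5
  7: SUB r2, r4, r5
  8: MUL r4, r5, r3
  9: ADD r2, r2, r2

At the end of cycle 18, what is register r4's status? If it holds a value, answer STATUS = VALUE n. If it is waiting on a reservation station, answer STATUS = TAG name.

  c1: issue ADD r5<-Add1  regs: r0:5,r1:4,r2:3,r3:4,r4:4,r5:Add1
  c2: issue MUL r0<-Mul1  regs: r0:Mul1,r1:4,r2:3,r3:4,r4:4,r5:Add1
  c3: issue ADD r5<-Add2  regs: r0:Mul1,r1:4,r2:3,r3:4,r4:4,r5:Add2
  c4: CDB Add1=13; issue SUB r5<-Add1  regs: r0:Mul1,r1:4,r2:3,r3:4,r4:4,r5:Add1
  c5: issue ADD r2<-Add3  regs: r0:Mul1,r1:4,r2:Add3,r3:4,r4:4,r5:Add1
  c6: CDB Mul1=20; stall  regs: r0:20,r1:4,r2:Add3,r3:4,r4:4,r5:Add1
  c7: stall  regs: r0:20,r1:4,r2:Add3,r3:4,r4:4,r5:Add1
  c8: CDB Add3=8; issue SUB r5<-Add3  regs: r0:20,r1:4,r2:8,r3:4,r4:4,r5:Add3
  c9: CDB Add2=24; issue MUL r3<-Mul1  regs: r0:20,r1:4,r2:8,r3:Mul1,r4:4,r5:Add3
  c10: issue SUB r2<-Add2  regs: r0:20,r1:4,r2:Add2,r3:Mul1,r4:4,r5:Add3
  c11: CDB Add3=0; issue MUL r4<-Mul2  regs: r0:20,r1:4,r2:Add2,r3:Mul1,r4:Mul2,r5:0
  c12: CDB Add1=4; issue ADD r2<-Add1  regs: r0:20,r1:4,r2:Add1,r3:Mul1,r4:Mul2,r5:0
  c13: -  regs: r0:20,r1:4,r2:Add1,r3:Mul1,r4:Mul2,r5:0
  c14: CDB Add2=4  regs: r0:20,r1:4,r2:Add1,r3:Mul1,r4:Mul2,r5:0
  c15: CDB Mul1=0  regs: r0:20,r1:4,r2:Add1,r3:0,r4:Mul2,r5:0
  c16: -  regs: r0:20,r1:4,r2:Add1,r3:0,r4:Mul2,r5:0
  c17: CDB Add1=8  regs: r0:20,r1:4,r2:8,r3:0,r4:Mul2,r5:0
  c18: -  regs: r0:20,r1:4,r2:8,r3:0,r4:Mul2,r5:0

STATUS = TAG Mul2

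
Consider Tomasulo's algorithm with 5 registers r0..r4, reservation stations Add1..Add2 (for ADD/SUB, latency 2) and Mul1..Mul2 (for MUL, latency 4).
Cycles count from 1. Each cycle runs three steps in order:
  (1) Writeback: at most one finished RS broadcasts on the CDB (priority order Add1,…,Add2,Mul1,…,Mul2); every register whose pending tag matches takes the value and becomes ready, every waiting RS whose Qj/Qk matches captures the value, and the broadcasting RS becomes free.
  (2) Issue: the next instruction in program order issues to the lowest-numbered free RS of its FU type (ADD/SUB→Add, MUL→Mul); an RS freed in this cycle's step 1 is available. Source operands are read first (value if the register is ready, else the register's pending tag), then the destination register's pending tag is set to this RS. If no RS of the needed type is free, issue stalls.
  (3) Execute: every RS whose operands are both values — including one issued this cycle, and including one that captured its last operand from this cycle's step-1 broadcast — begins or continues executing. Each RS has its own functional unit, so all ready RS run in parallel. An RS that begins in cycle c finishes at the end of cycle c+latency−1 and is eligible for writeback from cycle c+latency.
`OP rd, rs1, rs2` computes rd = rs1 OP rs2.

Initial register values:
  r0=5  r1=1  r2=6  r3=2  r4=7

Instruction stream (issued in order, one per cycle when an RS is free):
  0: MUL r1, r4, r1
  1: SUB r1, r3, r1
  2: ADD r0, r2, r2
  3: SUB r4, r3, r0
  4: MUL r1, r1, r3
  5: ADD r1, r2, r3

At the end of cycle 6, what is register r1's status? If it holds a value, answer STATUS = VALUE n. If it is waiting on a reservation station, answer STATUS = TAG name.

STATUS = TAG Mul1

  c1: issue MUL r1<-Mul1  regs: r0:5,r1:Mul1,r2:6,r3:2,r4:7
  c2: issue SUB r1<-Add1  regs: r0:5,r1:Add1,r2:6,r3:2,r4:7
  c3: issue ADD r0<-Add2  regs: r0:Add2,r1:Add1,r2:6,r3:2,r4:7
  c4: stall  regs: r0:Add2,r1:Add1,r2:6,r3:2,r4:7
  c5: CDB Add2=12; issue SUB r4<-Add2  regs: r0:12,r1:Add1,r2:6,r3:2,r4:Add2
  c6: CDB Mul1=7; issue MUL r1<-Mul1  regs: r0:12,r1:Mul1,r2:6,r3:2,r4:Add2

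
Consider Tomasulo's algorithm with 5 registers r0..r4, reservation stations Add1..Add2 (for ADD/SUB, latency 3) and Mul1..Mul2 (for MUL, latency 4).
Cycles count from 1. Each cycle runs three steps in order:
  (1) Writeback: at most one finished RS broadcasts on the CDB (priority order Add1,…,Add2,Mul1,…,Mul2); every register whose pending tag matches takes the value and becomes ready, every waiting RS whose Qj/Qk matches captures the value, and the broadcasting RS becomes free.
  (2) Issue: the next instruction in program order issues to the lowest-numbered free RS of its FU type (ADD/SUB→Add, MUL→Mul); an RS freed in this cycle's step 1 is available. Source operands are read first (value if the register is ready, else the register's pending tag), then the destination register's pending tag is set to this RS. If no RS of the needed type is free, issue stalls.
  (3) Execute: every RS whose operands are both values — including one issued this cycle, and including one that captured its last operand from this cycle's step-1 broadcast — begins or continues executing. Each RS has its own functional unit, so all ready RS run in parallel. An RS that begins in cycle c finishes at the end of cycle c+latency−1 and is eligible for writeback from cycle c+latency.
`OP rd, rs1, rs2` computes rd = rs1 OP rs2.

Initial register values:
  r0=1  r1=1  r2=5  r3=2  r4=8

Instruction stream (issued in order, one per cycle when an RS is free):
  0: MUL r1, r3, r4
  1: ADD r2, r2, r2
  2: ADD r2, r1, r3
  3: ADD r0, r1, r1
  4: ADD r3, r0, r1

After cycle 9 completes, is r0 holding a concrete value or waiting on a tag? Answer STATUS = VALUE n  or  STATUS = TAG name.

STATUS = VALUE 32

  c1: issue MUL r1<-Mul1  regs: r0:1,r1:Mul1,r2:5,r3:2,r4:8
  c2: issue ADD r2<-Add1  regs: r0:1,r1:Mul1,r2:Add1,r3:2,r4:8
  c3: issue ADD r2<-Add2  regs: r0:1,r1:Mul1,r2:Add2,r3:2,r4:8
  c4: stall  regs: r0:1,r1:Mul1,r2:Add2,r3:2,r4:8
  c5: CDB Add1=10; issue ADD r0<-Add1  regs: r0:Add1,r1:Mul1,r2:Add2,r3:2,r4:8
  c6: CDB Mul1=16; stall  regs: r0:Add1,r1:16,r2:Add2,r3:2,r4:8
  c7: stall  regs: r0:Add1,r1:16,r2:Add2,r3:2,r4:8
  c8: stall  regs: r0:Add1,r1:16,r2:Add2,r3:2,r4:8
  c9: CDB Add1=32; issue ADD r3<-Add1  regs: r0:32,r1:16,r2:Add2,r3:Add1,r4:8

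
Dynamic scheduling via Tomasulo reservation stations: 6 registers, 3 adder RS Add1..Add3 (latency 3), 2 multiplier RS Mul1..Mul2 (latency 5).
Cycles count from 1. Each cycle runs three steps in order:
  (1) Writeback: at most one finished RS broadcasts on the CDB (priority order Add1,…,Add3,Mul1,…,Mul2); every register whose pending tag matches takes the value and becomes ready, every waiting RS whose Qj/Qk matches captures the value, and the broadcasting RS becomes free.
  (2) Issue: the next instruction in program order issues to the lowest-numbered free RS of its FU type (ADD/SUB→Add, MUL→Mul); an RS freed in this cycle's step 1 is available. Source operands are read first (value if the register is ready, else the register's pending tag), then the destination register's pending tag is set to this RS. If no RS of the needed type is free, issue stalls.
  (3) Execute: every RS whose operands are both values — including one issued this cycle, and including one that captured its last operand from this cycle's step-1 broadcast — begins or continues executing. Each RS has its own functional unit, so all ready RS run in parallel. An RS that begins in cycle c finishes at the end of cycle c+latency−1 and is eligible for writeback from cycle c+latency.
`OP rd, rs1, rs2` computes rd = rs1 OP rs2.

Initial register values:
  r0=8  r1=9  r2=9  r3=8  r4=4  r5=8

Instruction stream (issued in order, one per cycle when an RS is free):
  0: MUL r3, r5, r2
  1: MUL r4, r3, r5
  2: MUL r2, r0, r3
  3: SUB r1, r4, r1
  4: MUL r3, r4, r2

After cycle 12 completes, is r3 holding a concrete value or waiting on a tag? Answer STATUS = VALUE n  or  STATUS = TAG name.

STATUS = TAG Mul1

c1: issue MUL r3<-Mul1 | r0:8,r1:9,r2:9,r3:Mul1,r4:4,r5:8
c2: issue MUL r4<-Mul2 | r0:8,r1:9,r2:9,r3:Mul1,r4:Mul2,r5:8
c3: stall | r0:8,r1:9,r2:9,r3:Mul1,r4:Mul2,r5:8
c4: stall | r0:8,r1:9,r2:9,r3:Mul1,r4:Mul2,r5:8
c5: stall | r0:8,r1:9,r2:9,r3:Mul1,r4:Mul2,r5:8
c6: CDB Mul1=72; issue MUL r2<-Mul1 | r0:8,r1:9,r2:Mul1,r3:72,r4:Mul2,r5:8
c7: issue SUB r1<-Add1 | r0:8,r1:Add1,r2:Mul1,r3:72,r4:Mul2,r5:8
c8: stall | r0:8,r1:Add1,r2:Mul1,r3:72,r4:Mul2,r5:8
c9: stall | r0:8,r1:Add1,r2:Mul1,r3:72,r4:Mul2,r5:8
c10: stall | r0:8,r1:Add1,r2:Mul1,r3:72,r4:Mul2,r5:8
c11: CDB Mul1=576; issue MUL r3<-Mul1 | r0:8,r1:Add1,r2:576,r3:Mul1,r4:Mul2,r5:8
c12: CDB Mul2=576 | r0:8,r1:Add1,r2:576,r3:Mul1,r4:576,r5:8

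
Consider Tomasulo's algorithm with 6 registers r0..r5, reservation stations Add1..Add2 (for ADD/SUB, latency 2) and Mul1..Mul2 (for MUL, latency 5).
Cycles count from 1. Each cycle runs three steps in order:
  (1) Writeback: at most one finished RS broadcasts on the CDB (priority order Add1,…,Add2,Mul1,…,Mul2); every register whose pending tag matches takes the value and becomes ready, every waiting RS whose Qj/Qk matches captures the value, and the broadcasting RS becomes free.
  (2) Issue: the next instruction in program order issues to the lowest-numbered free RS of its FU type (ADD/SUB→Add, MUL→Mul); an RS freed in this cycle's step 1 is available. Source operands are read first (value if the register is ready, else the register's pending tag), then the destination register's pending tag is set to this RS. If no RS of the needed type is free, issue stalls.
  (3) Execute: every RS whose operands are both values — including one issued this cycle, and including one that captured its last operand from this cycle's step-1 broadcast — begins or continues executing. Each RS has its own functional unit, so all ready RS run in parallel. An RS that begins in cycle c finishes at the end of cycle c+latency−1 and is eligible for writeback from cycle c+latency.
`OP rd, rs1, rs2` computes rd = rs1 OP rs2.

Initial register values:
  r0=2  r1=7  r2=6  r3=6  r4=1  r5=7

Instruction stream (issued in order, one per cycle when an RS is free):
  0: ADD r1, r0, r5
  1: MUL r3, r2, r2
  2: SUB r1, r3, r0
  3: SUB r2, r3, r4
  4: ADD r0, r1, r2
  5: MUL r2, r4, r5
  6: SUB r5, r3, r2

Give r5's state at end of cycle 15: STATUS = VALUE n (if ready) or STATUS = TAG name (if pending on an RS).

cycle 1: issue ADD r1<-Add1 // r0:2,r1:Add1,r2:6,r3:6,r4:1,r5:7
cycle 2: issue MUL r3<-Mul1 // r0:2,r1:Add1,r2:6,r3:Mul1,r4:1,r5:7
cycle 3: CDB Add1=9; issue SUB r1<-Add1 // r0:2,r1:Add1,r2:6,r3:Mul1,r4:1,r5:7
cycle 4: issue SUB r2<-Add2 // r0:2,r1:Add1,r2:Add2,r3:Mul1,r4:1,r5:7
cycle 5: stall // r0:2,r1:Add1,r2:Add2,r3:Mul1,r4:1,r5:7
cycle 6: stall // r0:2,r1:Add1,r2:Add2,r3:Mul1,r4:1,r5:7
cycle 7: CDB Mul1=36; stall // r0:2,r1:Add1,r2:Add2,r3:36,r4:1,r5:7
cycle 8: stall // r0:2,r1:Add1,r2:Add2,r3:36,r4:1,r5:7
cycle 9: CDB Add1=34; issue ADD r0<-Add1 // r0:Add1,r1:34,r2:Add2,r3:36,r4:1,r5:7
cycle 10: CDB Add2=35; issue MUL r2<-Mul1 // r0:Add1,r1:34,r2:Mul1,r3:36,r4:1,r5:7
cycle 11: issue SUB r5<-Add2 // r0:Add1,r1:34,r2:Mul1,r3:36,r4:1,r5:Add2
cycle 12: CDB Add1=69 // r0:69,r1:34,r2:Mul1,r3:36,r4:1,r5:Add2
cycle 13: - // r0:69,r1:34,r2:Mul1,r3:36,r4:1,r5:Add2
cycle 14: - // r0:69,r1:34,r2:Mul1,r3:36,r4:1,r5:Add2
cycle 15: CDB Mul1=7 // r0:69,r1:34,r2:7,r3:36,r4:1,r5:Add2

STATUS = TAG Add2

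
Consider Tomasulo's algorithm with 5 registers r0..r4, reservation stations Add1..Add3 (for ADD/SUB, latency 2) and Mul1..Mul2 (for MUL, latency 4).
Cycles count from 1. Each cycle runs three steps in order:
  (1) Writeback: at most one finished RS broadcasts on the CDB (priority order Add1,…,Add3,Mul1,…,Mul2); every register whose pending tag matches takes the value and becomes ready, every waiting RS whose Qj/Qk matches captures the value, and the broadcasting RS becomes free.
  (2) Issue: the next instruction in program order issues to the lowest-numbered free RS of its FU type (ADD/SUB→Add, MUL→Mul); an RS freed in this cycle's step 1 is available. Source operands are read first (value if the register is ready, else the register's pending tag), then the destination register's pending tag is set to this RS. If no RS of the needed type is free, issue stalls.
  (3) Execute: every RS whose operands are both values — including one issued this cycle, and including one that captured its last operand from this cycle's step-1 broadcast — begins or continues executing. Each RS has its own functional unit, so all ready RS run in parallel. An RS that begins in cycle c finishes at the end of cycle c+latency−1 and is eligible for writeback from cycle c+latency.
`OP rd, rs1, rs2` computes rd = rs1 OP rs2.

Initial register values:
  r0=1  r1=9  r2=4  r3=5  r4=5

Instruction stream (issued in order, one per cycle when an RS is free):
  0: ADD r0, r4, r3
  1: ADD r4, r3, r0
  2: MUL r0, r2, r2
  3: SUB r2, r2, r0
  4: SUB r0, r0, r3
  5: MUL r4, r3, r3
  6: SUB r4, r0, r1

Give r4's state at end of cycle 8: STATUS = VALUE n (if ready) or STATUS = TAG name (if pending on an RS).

c1: issue ADD r0<-Add1 | r0:Add1,r1:9,r2:4,r3:5,r4:5
c2: issue ADD r4<-Add2 | r0:Add1,r1:9,r2:4,r3:5,r4:Add2
c3: CDB Add1=10; issue MUL r0<-Mul1 | r0:Mul1,r1:9,r2:4,r3:5,r4:Add2
c4: issue SUB r2<-Add1 | r0:Mul1,r1:9,r2:Add1,r3:5,r4:Add2
c5: CDB Add2=15; issue SUB r0<-Add2 | r0:Add2,r1:9,r2:Add1,r3:5,r4:15
c6: issue MUL r4<-Mul2 | r0:Add2,r1:9,r2:Add1,r3:5,r4:Mul2
c7: CDB Mul1=16; issue SUB r4<-Add3 | r0:Add2,r1:9,r2:Add1,r3:5,r4:Add3
c8: - | r0:Add2,r1:9,r2:Add1,r3:5,r4:Add3

STATUS = TAG Add3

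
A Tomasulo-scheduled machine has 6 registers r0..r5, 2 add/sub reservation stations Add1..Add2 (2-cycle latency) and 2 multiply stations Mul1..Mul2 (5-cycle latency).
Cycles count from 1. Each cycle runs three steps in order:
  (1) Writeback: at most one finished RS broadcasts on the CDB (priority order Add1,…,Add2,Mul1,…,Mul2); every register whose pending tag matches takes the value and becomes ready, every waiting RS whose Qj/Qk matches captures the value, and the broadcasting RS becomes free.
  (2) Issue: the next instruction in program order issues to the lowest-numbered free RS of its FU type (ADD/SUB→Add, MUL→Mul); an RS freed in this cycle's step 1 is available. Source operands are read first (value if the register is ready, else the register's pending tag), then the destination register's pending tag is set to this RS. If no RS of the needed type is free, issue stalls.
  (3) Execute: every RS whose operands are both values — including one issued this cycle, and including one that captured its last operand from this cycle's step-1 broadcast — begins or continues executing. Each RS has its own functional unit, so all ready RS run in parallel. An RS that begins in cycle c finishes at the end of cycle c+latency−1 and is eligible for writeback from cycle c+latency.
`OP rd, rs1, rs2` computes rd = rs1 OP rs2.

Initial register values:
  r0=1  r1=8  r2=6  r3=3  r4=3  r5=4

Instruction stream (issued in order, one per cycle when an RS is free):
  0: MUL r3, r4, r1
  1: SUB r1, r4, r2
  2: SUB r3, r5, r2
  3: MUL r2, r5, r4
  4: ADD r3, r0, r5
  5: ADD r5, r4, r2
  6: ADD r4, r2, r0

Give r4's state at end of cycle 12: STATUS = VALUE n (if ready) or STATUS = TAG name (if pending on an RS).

STATUS = VALUE 13

c1: issue MUL r3<-Mul1 | r0:1,r1:8,r2:6,r3:Mul1,r4:3,r5:4
c2: issue SUB r1<-Add1 | r0:1,r1:Add1,r2:6,r3:Mul1,r4:3,r5:4
c3: issue SUB r3<-Add2 | r0:1,r1:Add1,r2:6,r3:Add2,r4:3,r5:4
c4: CDB Add1=-3; issue MUL r2<-Mul2 | r0:1,r1:-3,r2:Mul2,r3:Add2,r4:3,r5:4
c5: CDB Add2=-2; issue ADD r3<-Add1 | r0:1,r1:-3,r2:Mul2,r3:Add1,r4:3,r5:4
c6: CDB Mul1=24; issue ADD r5<-Add2 | r0:1,r1:-3,r2:Mul2,r3:Add1,r4:3,r5:Add2
c7: CDB Add1=5; issue ADD r4<-Add1 | r0:1,r1:-3,r2:Mul2,r3:5,r4:Add1,r5:Add2
c8: - | r0:1,r1:-3,r2:Mul2,r3:5,r4:Add1,r5:Add2
c9: CDB Mul2=12 | r0:1,r1:-3,r2:12,r3:5,r4:Add1,r5:Add2
c10: - | r0:1,r1:-3,r2:12,r3:5,r4:Add1,r5:Add2
c11: CDB Add1=13 | r0:1,r1:-3,r2:12,r3:5,r4:13,r5:Add2
c12: CDB Add2=15 | r0:1,r1:-3,r2:12,r3:5,r4:13,r5:15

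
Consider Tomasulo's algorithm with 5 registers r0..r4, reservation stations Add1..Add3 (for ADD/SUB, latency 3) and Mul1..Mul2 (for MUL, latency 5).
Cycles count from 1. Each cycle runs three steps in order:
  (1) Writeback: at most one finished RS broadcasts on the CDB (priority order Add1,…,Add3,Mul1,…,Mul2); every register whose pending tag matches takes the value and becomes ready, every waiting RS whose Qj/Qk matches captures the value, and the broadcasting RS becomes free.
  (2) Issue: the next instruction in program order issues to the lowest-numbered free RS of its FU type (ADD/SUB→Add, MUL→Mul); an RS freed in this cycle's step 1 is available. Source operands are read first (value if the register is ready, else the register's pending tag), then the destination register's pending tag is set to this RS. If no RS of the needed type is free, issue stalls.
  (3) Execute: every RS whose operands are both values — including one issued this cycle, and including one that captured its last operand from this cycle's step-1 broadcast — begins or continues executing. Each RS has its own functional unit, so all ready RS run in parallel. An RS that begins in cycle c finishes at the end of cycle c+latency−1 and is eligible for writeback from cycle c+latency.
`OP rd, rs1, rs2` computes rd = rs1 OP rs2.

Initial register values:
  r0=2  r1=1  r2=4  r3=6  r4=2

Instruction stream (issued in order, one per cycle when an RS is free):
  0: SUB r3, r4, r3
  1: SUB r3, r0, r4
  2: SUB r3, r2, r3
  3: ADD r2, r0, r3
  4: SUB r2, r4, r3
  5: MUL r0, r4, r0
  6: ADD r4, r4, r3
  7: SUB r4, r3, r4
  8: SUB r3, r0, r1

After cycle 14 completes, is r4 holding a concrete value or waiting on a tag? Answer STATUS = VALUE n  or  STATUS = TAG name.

  c1: issue SUB r3<-Add1  regs: r0:2,r1:1,r2:4,r3:Add1,r4:2
  c2: issue SUB r3<-Add2  regs: r0:2,r1:1,r2:4,r3:Add2,r4:2
  c3: issue SUB r3<-Add3  regs: r0:2,r1:1,r2:4,r3:Add3,r4:2
  c4: CDB Add1=-4; issue ADD r2<-Add1  regs: r0:2,r1:1,r2:Add1,r3:Add3,r4:2
  c5: CDB Add2=0; issue SUB r2<-Add2  regs: r0:2,r1:1,r2:Add2,r3:Add3,r4:2
  c6: issue MUL r0<-Mul1  regs: r0:Mul1,r1:1,r2:Add2,r3:Add3,r4:2
  c7: stall  regs: r0:Mul1,r1:1,r2:Add2,r3:Add3,r4:2
  c8: CDB Add3=4; issue ADD r4<-Add3  regs: r0:Mul1,r1:1,r2:Add2,r3:4,r4:Add3
  c9: stall  regs: r0:Mul1,r1:1,r2:Add2,r3:4,r4:Add3
  c10: stall  regs: r0:Mul1,r1:1,r2:Add2,r3:4,r4:Add3
  c11: CDB Add1=6; issue SUB r4<-Add1  regs: r0:Mul1,r1:1,r2:Add2,r3:4,r4:Add1
  c12: CDB Add2=-2; issue SUB r3<-Add2  regs: r0:Mul1,r1:1,r2:-2,r3:Add2,r4:Add1
  c13: CDB Add3=6  regs: r0:Mul1,r1:1,r2:-2,r3:Add2,r4:Add1
  c14: CDB Mul1=4  regs: r0:4,r1:1,r2:-2,r3:Add2,r4:Add1

STATUS = TAG Add1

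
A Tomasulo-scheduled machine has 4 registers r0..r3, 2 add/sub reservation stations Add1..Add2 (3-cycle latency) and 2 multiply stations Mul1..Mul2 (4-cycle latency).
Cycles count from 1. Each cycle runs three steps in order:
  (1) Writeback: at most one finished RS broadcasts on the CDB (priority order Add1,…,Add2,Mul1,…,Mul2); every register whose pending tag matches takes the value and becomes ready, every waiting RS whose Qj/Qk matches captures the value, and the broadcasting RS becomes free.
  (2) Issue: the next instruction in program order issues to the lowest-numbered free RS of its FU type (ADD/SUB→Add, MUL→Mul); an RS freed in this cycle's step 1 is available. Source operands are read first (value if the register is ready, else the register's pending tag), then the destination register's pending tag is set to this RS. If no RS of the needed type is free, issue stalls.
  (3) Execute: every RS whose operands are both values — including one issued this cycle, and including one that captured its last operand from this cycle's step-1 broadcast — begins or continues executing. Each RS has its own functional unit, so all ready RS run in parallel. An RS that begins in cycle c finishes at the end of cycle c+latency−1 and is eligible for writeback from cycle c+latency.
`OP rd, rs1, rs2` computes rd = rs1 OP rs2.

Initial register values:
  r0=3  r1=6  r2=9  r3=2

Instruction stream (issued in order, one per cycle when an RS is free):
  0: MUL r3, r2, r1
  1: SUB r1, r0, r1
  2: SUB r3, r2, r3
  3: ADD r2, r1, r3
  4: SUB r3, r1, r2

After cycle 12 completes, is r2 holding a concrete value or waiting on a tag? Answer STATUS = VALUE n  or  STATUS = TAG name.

STATUS = VALUE -48

c1: issue MUL r3<-Mul1 | r0:3,r1:6,r2:9,r3:Mul1
c2: issue SUB r1<-Add1 | r0:3,r1:Add1,r2:9,r3:Mul1
c3: issue SUB r3<-Add2 | r0:3,r1:Add1,r2:9,r3:Add2
c4: stall | r0:3,r1:Add1,r2:9,r3:Add2
c5: CDB Add1=-3; issue ADD r2<-Add1 | r0:3,r1:-3,r2:Add1,r3:Add2
c6: CDB Mul1=54; stall | r0:3,r1:-3,r2:Add1,r3:Add2
c7: stall | r0:3,r1:-3,r2:Add1,r3:Add2
c8: stall | r0:3,r1:-3,r2:Add1,r3:Add2
c9: CDB Add2=-45; issue SUB r3<-Add2 | r0:3,r1:-3,r2:Add1,r3:Add2
c10: - | r0:3,r1:-3,r2:Add1,r3:Add2
c11: - | r0:3,r1:-3,r2:Add1,r3:Add2
c12: CDB Add1=-48 | r0:3,r1:-3,r2:-48,r3:Add2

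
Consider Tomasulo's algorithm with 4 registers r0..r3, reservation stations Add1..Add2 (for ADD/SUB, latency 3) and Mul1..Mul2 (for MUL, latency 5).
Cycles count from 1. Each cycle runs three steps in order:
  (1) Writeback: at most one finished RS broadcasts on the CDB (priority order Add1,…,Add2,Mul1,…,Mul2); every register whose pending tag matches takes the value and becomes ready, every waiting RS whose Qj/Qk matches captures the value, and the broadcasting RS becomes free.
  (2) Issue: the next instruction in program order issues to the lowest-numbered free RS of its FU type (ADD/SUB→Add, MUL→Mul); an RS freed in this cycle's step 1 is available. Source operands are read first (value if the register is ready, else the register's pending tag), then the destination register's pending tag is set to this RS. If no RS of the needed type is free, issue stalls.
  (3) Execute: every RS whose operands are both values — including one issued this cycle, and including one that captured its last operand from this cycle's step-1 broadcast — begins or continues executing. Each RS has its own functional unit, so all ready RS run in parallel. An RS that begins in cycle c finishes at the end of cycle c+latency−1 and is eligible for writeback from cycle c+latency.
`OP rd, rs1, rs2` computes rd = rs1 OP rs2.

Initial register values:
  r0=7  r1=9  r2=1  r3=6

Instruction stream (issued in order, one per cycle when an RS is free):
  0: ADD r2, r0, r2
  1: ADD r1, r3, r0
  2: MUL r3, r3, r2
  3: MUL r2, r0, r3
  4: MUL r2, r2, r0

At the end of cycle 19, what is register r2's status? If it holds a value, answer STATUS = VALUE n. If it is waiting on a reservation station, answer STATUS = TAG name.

STATUS = VALUE 2352

cycle 1: issue ADD r2<-Add1 // r0:7,r1:9,r2:Add1,r3:6
cycle 2: issue ADD r1<-Add2 // r0:7,r1:Add2,r2:Add1,r3:6
cycle 3: issue MUL r3<-Mul1 // r0:7,r1:Add2,r2:Add1,r3:Mul1
cycle 4: CDB Add1=8; issue MUL r2<-Mul2 // r0:7,r1:Add2,r2:Mul2,r3:Mul1
cycle 5: CDB Add2=13; stall // r0:7,r1:13,r2:Mul2,r3:Mul1
cycle 6: stall // r0:7,r1:13,r2:Mul2,r3:Mul1
cycle 7: stall // r0:7,r1:13,r2:Mul2,r3:Mul1
cycle 8: stall // r0:7,r1:13,r2:Mul2,r3:Mul1
cycle 9: CDB Mul1=48; issue MUL r2<-Mul1 // r0:7,r1:13,r2:Mul1,r3:48
cycle 10: - // r0:7,r1:13,r2:Mul1,r3:48
cycle 11: - // r0:7,r1:13,r2:Mul1,r3:48
cycle 12: - // r0:7,r1:13,r2:Mul1,r3:48
cycle 13: - // r0:7,r1:13,r2:Mul1,r3:48
cycle 14: CDB Mul2=336 // r0:7,r1:13,r2:Mul1,r3:48
cycle 15: - // r0:7,r1:13,r2:Mul1,r3:48
cycle 16: - // r0:7,r1:13,r2:Mul1,r3:48
cycle 17: - // r0:7,r1:13,r2:Mul1,r3:48
cycle 18: - // r0:7,r1:13,r2:Mul1,r3:48
cycle 19: CDB Mul1=2352 // r0:7,r1:13,r2:2352,r3:48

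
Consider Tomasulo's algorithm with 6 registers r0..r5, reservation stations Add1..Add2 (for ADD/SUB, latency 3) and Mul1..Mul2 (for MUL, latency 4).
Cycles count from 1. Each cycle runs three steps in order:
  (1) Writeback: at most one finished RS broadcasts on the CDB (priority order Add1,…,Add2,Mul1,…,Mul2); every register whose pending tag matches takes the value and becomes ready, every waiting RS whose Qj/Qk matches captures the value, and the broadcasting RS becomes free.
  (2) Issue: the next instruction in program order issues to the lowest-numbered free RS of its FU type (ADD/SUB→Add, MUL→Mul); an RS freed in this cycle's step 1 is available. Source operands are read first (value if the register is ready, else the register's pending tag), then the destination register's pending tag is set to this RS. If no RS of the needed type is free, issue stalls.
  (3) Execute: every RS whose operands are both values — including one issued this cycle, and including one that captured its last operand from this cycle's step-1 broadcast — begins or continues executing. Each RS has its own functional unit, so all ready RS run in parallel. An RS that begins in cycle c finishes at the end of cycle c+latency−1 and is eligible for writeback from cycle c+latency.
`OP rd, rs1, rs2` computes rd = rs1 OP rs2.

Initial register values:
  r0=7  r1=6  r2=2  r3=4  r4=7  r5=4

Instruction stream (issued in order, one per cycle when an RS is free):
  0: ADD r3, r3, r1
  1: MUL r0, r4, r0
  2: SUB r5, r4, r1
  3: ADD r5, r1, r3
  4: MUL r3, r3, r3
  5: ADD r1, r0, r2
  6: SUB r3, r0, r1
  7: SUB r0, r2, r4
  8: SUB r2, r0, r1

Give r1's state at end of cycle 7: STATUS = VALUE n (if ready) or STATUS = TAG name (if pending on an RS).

STATUS = TAG Add2

  c1: issue ADD r3<-Add1  regs: r0:7,r1:6,r2:2,r3:Add1,r4:7,r5:4
  c2: issue MUL r0<-Mul1  regs: r0:Mul1,r1:6,r2:2,r3:Add1,r4:7,r5:4
  c3: issue SUB r5<-Add2  regs: r0:Mul1,r1:6,r2:2,r3:Add1,r4:7,r5:Add2
  c4: CDB Add1=10; issue ADD r5<-Add1  regs: r0:Mul1,r1:6,r2:2,r3:10,r4:7,r5:Add1
  c5: issue MUL r3<-Mul2  regs: r0:Mul1,r1:6,r2:2,r3:Mul2,r4:7,r5:Add1
  c6: CDB Add2=1; issue ADD r1<-Add2  regs: r0:Mul1,r1:Add2,r2:2,r3:Mul2,r4:7,r5:Add1
  c7: CDB Add1=16; issue SUB r3<-Add1  regs: r0:Mul1,r1:Add2,r2:2,r3:Add1,r4:7,r5:16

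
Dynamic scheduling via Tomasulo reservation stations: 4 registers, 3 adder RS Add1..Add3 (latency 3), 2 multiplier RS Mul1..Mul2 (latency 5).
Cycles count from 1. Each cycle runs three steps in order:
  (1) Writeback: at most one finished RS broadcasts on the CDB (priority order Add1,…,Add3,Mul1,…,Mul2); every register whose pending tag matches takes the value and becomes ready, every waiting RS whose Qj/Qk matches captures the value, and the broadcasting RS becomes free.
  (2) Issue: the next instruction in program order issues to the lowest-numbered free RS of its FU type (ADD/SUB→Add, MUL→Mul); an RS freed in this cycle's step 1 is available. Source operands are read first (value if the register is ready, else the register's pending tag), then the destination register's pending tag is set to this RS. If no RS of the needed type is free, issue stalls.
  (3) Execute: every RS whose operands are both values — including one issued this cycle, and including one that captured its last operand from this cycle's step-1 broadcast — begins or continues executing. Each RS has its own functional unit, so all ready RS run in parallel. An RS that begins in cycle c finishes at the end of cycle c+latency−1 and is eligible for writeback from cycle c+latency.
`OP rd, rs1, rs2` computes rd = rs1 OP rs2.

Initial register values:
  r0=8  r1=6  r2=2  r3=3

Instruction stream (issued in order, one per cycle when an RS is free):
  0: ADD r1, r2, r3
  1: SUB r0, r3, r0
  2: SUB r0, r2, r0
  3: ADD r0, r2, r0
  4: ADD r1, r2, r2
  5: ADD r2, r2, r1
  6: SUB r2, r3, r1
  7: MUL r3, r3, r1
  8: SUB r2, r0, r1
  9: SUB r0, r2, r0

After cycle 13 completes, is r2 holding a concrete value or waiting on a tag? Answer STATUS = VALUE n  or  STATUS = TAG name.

cycle 1: issue ADD r1<-Add1 // r0:8,r1:Add1,r2:2,r3:3
cycle 2: issue SUB r0<-Add2 // r0:Add2,r1:Add1,r2:2,r3:3
cycle 3: issue SUB r0<-Add3 // r0:Add3,r1:Add1,r2:2,r3:3
cycle 4: CDB Add1=5; issue ADD r0<-Add1 // r0:Add1,r1:5,r2:2,r3:3
cycle 5: CDB Add2=-5; issue ADD r1<-Add2 // r0:Add1,r1:Add2,r2:2,r3:3
cycle 6: stall // r0:Add1,r1:Add2,r2:2,r3:3
cycle 7: stall // r0:Add1,r1:Add2,r2:2,r3:3
cycle 8: CDB Add2=4; issue ADD r2<-Add2 // r0:Add1,r1:4,r2:Add2,r3:3
cycle 9: CDB Add3=7; issue SUB r2<-Add3 // r0:Add1,r1:4,r2:Add3,r3:3
cycle 10: issue MUL r3<-Mul1 // r0:Add1,r1:4,r2:Add3,r3:Mul1
cycle 11: CDB Add2=6; issue SUB r2<-Add2 // r0:Add1,r1:4,r2:Add2,r3:Mul1
cycle 12: CDB Add1=9; issue SUB r0<-Add1 // r0:Add1,r1:4,r2:Add2,r3:Mul1
cycle 13: CDB Add3=-1 // r0:Add1,r1:4,r2:Add2,r3:Mul1

STATUS = TAG Add2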